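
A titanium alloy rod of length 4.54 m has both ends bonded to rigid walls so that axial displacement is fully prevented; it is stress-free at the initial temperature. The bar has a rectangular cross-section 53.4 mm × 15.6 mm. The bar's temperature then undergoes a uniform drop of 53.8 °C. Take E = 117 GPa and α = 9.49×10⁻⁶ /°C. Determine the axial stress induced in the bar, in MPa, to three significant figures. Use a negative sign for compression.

59.7 MPa

Free thermal expansion αLΔT = 9.49e-6 · 4540 · -53.8 = -2.318 mm.
The walls impose strain ε = −(-2.318)/4540 = 5.1056e-04; σ = Eε = 117000 · 5.1056e-04 = 59.74 MPa.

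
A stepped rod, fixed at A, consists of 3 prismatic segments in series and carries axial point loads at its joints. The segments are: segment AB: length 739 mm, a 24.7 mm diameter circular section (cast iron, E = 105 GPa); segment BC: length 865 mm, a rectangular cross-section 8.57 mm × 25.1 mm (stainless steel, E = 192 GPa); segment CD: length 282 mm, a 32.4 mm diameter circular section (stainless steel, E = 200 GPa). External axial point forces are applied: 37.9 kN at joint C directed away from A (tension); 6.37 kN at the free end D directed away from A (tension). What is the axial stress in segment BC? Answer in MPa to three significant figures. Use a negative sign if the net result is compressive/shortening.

206 MPa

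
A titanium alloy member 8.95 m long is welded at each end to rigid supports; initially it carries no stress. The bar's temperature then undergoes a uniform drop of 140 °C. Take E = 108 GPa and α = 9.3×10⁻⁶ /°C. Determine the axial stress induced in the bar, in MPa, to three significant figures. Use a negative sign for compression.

Free thermal expansion αLΔT = 9.3e-6 · 8950 · -140 = -11.65 mm.
The walls impose strain ε = −(-11.65)/8950 = 1.3020e-03; σ = Eε = 108000 · 1.3020e-03 = 140.6 MPa.

141 MPa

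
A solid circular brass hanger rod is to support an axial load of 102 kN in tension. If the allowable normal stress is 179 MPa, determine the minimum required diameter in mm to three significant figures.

Required area A ≥ P/σ_allow = 102000/179 = 569.8 mm².
For a solid circular section, d ≥ √(4A/π) = 26.94 mm.

26.9 mm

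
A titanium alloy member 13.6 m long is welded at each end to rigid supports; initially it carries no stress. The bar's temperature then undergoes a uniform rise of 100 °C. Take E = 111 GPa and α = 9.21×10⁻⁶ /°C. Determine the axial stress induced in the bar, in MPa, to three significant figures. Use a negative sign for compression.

-102 MPa

Free thermal expansion αLΔT = 9.21e-6 · 13600 · 100 = 12.53 mm.
The walls impose strain ε = −(12.53)/13600 = -9.2100e-04; σ = Eε = 111000 · -9.2100e-04 = -102.2 MPa.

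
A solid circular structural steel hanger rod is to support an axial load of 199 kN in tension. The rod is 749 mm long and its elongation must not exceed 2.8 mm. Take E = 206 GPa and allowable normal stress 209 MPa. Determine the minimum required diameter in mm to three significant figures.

Required area A ≥ P/σ_allow = 199000/209 = 952.2 mm².
For a solid circular section, d ≥ √(4A/π) = 34.82 mm.
Elongation limit: A ≥ PL/(Eδ_allow) = 199000·749/(206000·2.8) = 258.4 mm² ⇒ d ≥ 18.14 mm.
The stress limit governs.

34.8 mm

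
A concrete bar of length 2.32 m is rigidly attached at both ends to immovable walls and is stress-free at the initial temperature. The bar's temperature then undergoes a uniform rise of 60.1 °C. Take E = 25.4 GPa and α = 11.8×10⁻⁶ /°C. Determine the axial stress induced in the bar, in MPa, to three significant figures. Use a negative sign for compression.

Free thermal expansion αLΔT = 11.8e-6 · 2320 · 60.1 = 1.645 mm.
The walls impose strain ε = −(1.645)/2320 = -7.0918e-04; σ = Eε = 25400 · -7.0918e-04 = -18.01 MPa.

-18.0 MPa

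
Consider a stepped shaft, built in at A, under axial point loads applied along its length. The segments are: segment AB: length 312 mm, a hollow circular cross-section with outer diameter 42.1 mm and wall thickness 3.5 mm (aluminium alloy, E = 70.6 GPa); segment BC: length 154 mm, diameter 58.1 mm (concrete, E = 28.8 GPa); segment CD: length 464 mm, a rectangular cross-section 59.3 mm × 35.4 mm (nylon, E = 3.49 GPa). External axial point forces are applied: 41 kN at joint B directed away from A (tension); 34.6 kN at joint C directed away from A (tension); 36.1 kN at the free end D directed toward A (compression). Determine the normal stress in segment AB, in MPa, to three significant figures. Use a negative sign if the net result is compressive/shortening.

93.1 MPa

Internal axial forces (sectioning from the free end, tension +): N_CD = -36.1 kN, N_BC = -1.5 kN, N_AB = 39.5 kN.
A_AB = 424.4 mm².
σ_AB = N_AB/A_AB = 39500/424.4 = 93.07 MPa.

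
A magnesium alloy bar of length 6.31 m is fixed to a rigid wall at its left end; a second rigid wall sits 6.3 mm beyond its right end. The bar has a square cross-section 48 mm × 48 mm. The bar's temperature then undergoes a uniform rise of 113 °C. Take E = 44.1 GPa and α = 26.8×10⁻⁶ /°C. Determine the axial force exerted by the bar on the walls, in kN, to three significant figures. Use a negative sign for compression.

-206 kN

Free thermal expansion αLΔT = 26.8e-6 · 6310 · 113 = 19.11 mm.
The walls engage after the gap closes; constrained expansion = 19.11 − 6.3 = 12.81 mm.
The walls impose strain ε = −(12.81)/6310 = -2.0300e-03; σ = Eε = 44100 · -2.0300e-03 = -89.52 MPa.
Wall reaction R = σ·A = -89.52·2304 = -206300 N = -206.3 kN.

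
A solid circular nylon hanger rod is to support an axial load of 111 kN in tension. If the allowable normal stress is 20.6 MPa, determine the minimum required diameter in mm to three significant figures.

Required area A ≥ P/σ_allow = 111000/20.6 = 5388 mm².
For a solid circular section, d ≥ √(4A/π) = 82.83 mm.

82.8 mm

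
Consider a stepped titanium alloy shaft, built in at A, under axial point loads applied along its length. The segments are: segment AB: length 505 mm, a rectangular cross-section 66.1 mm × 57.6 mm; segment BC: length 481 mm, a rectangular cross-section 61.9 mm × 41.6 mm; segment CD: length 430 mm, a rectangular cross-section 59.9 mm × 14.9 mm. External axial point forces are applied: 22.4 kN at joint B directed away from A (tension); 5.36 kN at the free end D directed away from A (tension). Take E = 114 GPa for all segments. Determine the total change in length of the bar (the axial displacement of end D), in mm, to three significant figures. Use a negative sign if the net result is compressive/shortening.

Internal axial forces (sectioning from the free end, tension +): N_CD = 5.36 kN, N_BC = 5.36 kN, N_AB = 27.76 kN.
A_AB = 3807 mm².
A_BC = 2575 mm².
A_CD = 892.5 mm².
δ_AB = 27760·505/(3807·114000) = 0.0323 mm
δ_BC = 5360·481/(2575·114000) = 0.008783 mm
δ_CD = 5360·430/(892.5·114000) = 0.02265 mm
δ = Σδ_i = 0.06373 mm.

0.0637 mm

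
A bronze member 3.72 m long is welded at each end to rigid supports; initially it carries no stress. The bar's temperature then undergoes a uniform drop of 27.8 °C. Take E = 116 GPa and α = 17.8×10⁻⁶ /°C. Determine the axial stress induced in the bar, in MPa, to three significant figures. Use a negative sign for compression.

Free thermal expansion αLΔT = 17.8e-6 · 3720 · -27.8 = -1.841 mm.
The walls impose strain ε = −(-1.841)/3720 = 4.9484e-04; σ = Eε = 116000 · 4.9484e-04 = 57.4 MPa.

57.4 MPa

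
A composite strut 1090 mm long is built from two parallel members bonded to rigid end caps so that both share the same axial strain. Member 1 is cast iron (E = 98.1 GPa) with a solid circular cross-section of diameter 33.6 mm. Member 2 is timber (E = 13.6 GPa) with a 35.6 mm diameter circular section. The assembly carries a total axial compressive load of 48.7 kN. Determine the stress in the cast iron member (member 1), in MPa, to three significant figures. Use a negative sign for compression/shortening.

-47.5 MPa

A_1 = 886.7 mm².
A_2 = 995.4 mm².
Equal strain + equilibrium ⇒ each member carries load in proportion to AE: A₁E₁ = 86980000 N, A₂E₂ = 13540000 N, ΣAE = 100500000 N.
σ₁ = P·E₁/ΣAE = -48700·98100/100500000 = -47.53 MPa.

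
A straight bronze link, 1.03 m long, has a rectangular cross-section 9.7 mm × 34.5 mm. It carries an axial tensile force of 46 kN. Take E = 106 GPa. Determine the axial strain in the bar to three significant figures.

0.00130

A = 334.6 mm².
σ = N/A = 137.5 MPa; ε = σ/E = 137.5/106000 = 1.297e-03.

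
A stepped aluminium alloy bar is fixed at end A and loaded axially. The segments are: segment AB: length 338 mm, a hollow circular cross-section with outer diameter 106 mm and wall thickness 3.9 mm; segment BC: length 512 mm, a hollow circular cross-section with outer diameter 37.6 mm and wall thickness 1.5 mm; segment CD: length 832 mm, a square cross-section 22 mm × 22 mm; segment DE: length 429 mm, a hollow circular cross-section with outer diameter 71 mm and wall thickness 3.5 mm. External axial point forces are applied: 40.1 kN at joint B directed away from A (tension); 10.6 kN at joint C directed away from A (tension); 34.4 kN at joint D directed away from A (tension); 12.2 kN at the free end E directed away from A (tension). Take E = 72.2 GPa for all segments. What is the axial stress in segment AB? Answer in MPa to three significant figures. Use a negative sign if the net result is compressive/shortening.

Internal axial forces (sectioning from the free end, tension +): N_DE = 12.2 kN, N_CD = 46.6 kN, N_BC = 57.2 kN, N_AB = 97.3 kN.
A_AB = 1251 mm².
σ_AB = N_AB/A_AB = 97300/1251 = 77.78 MPa.

77.8 MPa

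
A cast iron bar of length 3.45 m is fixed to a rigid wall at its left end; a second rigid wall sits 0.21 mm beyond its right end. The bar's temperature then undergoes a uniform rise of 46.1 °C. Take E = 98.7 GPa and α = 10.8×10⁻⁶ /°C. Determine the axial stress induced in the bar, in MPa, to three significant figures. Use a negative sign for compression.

-43.1 MPa

Free thermal expansion αLΔT = 10.8e-6 · 3450 · 46.1 = 1.718 mm.
The walls engage after the gap closes; constrained expansion = 1.718 − 0.21 = 1.508 mm.
The walls impose strain ε = −(1.508)/3450 = -4.3701e-04; σ = Eε = 98700 · -4.3701e-04 = -43.13 MPa.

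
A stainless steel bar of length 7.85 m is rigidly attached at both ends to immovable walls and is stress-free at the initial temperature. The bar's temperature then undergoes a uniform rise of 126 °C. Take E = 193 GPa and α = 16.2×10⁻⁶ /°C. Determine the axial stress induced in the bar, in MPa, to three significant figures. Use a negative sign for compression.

Free thermal expansion αLΔT = 16.2e-6 · 7850 · 126 = 16.02 mm.
The walls impose strain ε = −(16.02)/7850 = -2.0412e-03; σ = Eε = 193000 · -2.0412e-03 = -394 MPa.

-394 MPa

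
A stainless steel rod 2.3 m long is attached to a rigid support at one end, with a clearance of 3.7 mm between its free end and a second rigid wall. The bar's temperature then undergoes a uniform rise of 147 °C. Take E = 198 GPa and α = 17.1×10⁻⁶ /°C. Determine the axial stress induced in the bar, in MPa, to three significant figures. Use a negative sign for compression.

-179 MPa

Free thermal expansion αLΔT = 17.1e-6 · 2300 · 147 = 5.782 mm.
The walls engage after the gap closes; constrained expansion = 5.782 − 3.7 = 2.082 mm.
The walls impose strain ε = −(2.082)/2300 = -9.0500e-04; σ = Eε = 198000 · -9.0500e-04 = -179.2 MPa.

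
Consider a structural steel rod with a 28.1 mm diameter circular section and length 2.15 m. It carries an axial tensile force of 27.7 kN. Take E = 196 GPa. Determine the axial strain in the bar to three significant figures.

2.28e-04

A = 620.2 mm².
σ = N/A = 44.67 MPa; ε = σ/E = 44.67/196000 = 2.279e-04.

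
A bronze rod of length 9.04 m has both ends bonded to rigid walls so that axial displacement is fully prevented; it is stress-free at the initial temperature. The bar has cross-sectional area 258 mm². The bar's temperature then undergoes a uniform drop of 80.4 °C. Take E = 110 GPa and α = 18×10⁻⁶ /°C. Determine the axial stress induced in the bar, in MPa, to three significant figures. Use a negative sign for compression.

159 MPa

Free thermal expansion αLΔT = 18e-6 · 9040 · -80.4 = -13.08 mm.
The walls impose strain ε = −(-13.08)/9040 = 1.4472e-03; σ = Eε = 110000 · 1.4472e-03 = 159.2 MPa.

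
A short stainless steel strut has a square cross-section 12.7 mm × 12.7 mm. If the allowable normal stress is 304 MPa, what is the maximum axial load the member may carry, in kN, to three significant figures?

A = 161.3 mm².
P_max = σ_allow · A = 304 · 161.3 = 49030 N = 49.03 kN.

49.0 kN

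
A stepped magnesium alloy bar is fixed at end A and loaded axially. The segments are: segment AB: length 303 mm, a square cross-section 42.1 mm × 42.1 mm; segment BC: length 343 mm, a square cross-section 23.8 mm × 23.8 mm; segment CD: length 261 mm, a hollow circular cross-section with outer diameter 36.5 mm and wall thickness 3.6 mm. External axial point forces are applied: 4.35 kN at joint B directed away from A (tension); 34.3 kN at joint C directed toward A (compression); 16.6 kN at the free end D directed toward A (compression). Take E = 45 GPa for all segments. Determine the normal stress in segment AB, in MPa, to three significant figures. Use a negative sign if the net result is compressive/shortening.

Internal axial forces (sectioning from the free end, tension +): N_CD = -16.6 kN, N_BC = -50.9 kN, N_AB = -46.55 kN.
A_AB = 1772 mm².
σ_AB = N_AB/A_AB = -46550/1772 = -26.26 MPa.

-26.3 MPa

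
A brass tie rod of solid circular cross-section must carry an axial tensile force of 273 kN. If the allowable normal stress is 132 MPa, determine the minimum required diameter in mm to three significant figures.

51.3 mm

Required area A ≥ P/σ_allow = 273000/132 = 2068 mm².
For a solid circular section, d ≥ √(4A/π) = 51.32 mm.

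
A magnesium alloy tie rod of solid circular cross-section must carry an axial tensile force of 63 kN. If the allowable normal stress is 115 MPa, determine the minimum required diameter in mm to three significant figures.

26.4 mm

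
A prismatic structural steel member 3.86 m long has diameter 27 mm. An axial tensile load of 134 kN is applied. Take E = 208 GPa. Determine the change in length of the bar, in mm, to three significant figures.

4.34 mm

A = 572.6 mm².
δ_mech = NL/(AE) = 134000·3860/(572.6·208000) = 4.343 mm.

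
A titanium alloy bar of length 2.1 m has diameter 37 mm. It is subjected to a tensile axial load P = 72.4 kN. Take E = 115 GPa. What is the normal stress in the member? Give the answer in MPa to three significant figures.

A = 1075 mm².
σ = N/A = 72400/1075 = 67.34 MPa.

67.3 MPa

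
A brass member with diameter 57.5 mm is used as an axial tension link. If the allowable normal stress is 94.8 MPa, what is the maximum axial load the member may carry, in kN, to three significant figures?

A = 2597 mm².
P_max = σ_allow · A = 94.8 · 2597 = 246200 N = 246.2 kN.

246 kN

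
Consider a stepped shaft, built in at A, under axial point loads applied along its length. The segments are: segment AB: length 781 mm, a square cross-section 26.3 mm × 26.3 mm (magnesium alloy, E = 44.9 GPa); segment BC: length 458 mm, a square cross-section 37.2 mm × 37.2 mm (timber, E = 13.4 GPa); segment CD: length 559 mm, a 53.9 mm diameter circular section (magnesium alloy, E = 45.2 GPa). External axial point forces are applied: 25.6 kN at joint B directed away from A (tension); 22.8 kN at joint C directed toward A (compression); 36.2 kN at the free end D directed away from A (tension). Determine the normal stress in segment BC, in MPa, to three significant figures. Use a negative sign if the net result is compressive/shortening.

9.68 MPa

Internal axial forces (sectioning from the free end, tension +): N_CD = 36.2 kN, N_BC = 13.4 kN, N_AB = 39 kN.
A_BC = 1384 mm².
σ_BC = N_BC/A_BC = 13400/1384 = 9.683 MPa.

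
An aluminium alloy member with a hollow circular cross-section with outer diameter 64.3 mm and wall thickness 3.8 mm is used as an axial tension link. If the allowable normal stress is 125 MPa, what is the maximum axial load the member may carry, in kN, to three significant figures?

90.3 kN

A = 722.3 mm².
P_max = σ_allow · A = 125 · 722.3 = 90280 N = 90.28 kN.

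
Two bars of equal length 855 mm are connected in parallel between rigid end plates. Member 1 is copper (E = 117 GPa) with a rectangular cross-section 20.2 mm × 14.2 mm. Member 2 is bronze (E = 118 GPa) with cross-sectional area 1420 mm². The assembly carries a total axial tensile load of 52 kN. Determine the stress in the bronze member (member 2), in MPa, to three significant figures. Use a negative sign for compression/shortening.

A_1 = 286.8 mm².
Equal strain + equilibrium ⇒ each member carries load in proportion to AE: A₁E₁ = 33560000 N, A₂E₂ = 167600000 N, ΣAE = 201100000 N.
σ₂ = P·E₂/ΣAE = 52000·118000/201100000 = 30.51 MPa.

30.5 MPa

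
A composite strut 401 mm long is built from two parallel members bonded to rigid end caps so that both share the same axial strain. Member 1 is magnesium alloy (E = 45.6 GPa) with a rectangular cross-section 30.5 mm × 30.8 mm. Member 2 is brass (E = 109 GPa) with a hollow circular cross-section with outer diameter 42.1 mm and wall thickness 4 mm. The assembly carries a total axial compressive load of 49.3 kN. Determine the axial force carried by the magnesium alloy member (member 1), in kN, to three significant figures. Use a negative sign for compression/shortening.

-22.2 kN

A_1 = 939.4 mm².
A_2 = 478.8 mm².
Equal strain + equilibrium ⇒ each member carries load in proportion to AE: A₁E₁ = 42840000 N, A₂E₂ = 52190000 N, ΣAE = 95020000 N.
F₁ = P·A₁E₁/ΣAE = -49300·42840000/95020000 = -22220 N.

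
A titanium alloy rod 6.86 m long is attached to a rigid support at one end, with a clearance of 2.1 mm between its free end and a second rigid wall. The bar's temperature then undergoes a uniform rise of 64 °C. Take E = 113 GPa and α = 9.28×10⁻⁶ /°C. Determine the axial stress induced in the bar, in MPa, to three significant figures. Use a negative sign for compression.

Free thermal expansion αLΔT = 9.28e-6 · 6860 · 64 = 4.074 mm.
The walls engage after the gap closes; constrained expansion = 4.074 − 2.1 = 1.974 mm.
The walls impose strain ε = −(1.974)/6860 = -2.8780e-04; σ = Eε = 113000 · -2.8780e-04 = -32.52 MPa.

-32.5 MPa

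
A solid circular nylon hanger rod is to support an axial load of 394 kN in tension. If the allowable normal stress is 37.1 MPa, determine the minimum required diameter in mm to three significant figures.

116 mm

Required area A ≥ P/σ_allow = 394000/37.1 = 10620 mm².
For a solid circular section, d ≥ √(4A/π) = 116.3 mm.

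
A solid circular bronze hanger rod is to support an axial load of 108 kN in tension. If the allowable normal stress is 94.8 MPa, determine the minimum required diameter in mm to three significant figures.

Required area A ≥ P/σ_allow = 108000/94.8 = 1139 mm².
For a solid circular section, d ≥ √(4A/π) = 38.09 mm.

38.1 mm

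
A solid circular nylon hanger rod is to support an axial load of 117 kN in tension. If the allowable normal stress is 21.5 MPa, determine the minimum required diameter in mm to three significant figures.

Required area A ≥ P/σ_allow = 117000/21.5 = 5442 mm².
For a solid circular section, d ≥ √(4A/π) = 83.24 mm.

83.2 mm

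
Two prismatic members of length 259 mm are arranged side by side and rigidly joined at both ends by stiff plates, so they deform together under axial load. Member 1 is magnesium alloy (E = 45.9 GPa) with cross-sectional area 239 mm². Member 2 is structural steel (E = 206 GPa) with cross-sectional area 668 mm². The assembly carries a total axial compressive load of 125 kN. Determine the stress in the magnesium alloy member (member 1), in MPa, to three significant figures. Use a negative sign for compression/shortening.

-38.6 MPa

Equal strain + equilibrium ⇒ each member carries load in proportion to AE: A₁E₁ = 10970000 N, A₂E₂ = 137600000 N, ΣAE = 148600000 N.
σ₁ = P·E₁/ΣAE = -125000·45900/148600000 = -38.62 MPa.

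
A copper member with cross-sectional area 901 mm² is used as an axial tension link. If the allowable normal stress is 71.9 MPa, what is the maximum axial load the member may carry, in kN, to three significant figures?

64.8 kN

P_max = σ_allow · A = 71.9 · 901 = 64780 N = 64.78 kN.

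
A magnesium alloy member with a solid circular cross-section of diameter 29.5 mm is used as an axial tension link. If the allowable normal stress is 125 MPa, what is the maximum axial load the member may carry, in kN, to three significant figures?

A = 683.5 mm².
P_max = σ_allow · A = 125 · 683.5 = 85440 N = 85.44 kN.

85.4 kN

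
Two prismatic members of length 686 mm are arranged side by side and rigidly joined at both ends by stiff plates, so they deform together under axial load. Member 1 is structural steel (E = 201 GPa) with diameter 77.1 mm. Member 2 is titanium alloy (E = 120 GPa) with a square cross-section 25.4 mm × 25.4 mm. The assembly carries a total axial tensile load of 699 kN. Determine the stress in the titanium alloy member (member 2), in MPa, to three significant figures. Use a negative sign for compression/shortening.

82.6 MPa

A_1 = 4669 mm².
A_2 = 645.2 mm².
Equal strain + equilibrium ⇒ each member carries load in proportion to AE: A₁E₁ = 938400000 N, A₂E₂ = 77420000 N, ΣAE = 1016000000 N.
σ₂ = P·E₂/ΣAE = 699000·120000/1016000000 = 82.57 MPa.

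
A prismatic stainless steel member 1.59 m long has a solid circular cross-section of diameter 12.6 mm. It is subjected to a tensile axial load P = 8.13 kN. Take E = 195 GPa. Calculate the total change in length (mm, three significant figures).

0.532 mm

A = 124.7 mm².
δ_mech = NL/(AE) = 8130·1590/(124.7·195000) = 0.5316 mm.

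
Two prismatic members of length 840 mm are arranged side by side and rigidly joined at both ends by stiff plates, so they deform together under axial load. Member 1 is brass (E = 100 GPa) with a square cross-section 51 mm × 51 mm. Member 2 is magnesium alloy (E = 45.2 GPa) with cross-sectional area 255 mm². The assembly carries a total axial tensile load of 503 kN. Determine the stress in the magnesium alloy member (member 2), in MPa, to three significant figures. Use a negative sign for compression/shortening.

83.7 MPa

A_1 = 2601 mm².
Equal strain + equilibrium ⇒ each member carries load in proportion to AE: A₁E₁ = 260100000 N, A₂E₂ = 11530000 N, ΣAE = 271600000 N.
σ₂ = P·E₂/ΣAE = 503000·45200/271600000 = 83.7 MPa.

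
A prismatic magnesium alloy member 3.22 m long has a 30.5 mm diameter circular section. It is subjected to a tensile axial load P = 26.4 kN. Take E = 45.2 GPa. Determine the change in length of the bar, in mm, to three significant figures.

A = 730.6 mm².
δ_mech = NL/(AE) = 26400·3220/(730.6·45200) = 2.574 mm.

2.57 mm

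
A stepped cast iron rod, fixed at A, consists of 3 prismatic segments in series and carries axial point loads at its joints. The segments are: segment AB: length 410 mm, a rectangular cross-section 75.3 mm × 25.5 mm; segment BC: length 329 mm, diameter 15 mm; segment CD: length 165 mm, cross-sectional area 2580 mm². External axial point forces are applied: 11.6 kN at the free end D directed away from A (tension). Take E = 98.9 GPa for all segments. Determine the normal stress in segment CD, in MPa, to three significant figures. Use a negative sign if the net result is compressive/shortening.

4.50 MPa

Internal axial forces (sectioning from the free end, tension +): N_CD = 11.6 kN, N_BC = 11.6 kN, N_AB = 11.6 kN.
σ_CD = N_CD/A_CD = 11600/2580 = 4.496 MPa.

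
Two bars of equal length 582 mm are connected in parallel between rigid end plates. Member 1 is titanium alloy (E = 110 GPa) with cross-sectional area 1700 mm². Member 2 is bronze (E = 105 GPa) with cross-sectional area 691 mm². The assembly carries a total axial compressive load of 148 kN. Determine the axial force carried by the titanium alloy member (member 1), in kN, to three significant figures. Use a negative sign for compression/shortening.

Equal strain + equilibrium ⇒ each member carries load in proportion to AE: A₁E₁ = 187000000 N, A₂E₂ = 72560000 N, ΣAE = 259600000 N.
F₁ = P·A₁E₁/ΣAE = -148000·187000000/259600000 = -106600 N.

-107 kN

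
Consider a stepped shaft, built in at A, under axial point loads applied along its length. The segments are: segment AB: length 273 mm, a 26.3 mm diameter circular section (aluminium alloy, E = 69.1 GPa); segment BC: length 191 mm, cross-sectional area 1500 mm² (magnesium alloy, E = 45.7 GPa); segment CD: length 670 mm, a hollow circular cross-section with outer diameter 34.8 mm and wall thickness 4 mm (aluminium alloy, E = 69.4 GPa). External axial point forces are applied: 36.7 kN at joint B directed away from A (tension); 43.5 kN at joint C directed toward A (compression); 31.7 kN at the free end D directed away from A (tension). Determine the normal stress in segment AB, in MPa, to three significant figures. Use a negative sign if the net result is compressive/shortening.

Internal axial forces (sectioning from the free end, tension +): N_CD = 31.7 kN, N_BC = -11.8 kN, N_AB = 24.9 kN.
A_AB = 543.3 mm².
σ_AB = N_AB/A_AB = 24900/543.3 = 45.84 MPa.

45.8 MPa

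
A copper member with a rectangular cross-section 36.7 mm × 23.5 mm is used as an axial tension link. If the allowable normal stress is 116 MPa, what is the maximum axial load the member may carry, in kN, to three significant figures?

100 kN

A = 862.5 mm².
P_max = σ_allow · A = 116 · 862.5 = 100000 N = 100 kN.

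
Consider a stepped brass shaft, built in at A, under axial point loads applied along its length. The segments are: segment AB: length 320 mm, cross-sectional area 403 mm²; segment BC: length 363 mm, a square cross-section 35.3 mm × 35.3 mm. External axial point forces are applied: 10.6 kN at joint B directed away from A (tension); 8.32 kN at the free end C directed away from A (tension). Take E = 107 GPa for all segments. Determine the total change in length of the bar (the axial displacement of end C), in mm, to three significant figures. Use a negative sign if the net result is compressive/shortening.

Internal axial forces (sectioning from the free end, tension +): N_BC = 8.32 kN, N_AB = 18.92 kN.
A_BC = 1246 mm².
δ_AB = 18920·320/(403·107000) = 0.1404 mm
δ_BC = 8320·363/(1246·107000) = 0.02265 mm
δ = Σδ_i = 0.1631 mm.

0.163 mm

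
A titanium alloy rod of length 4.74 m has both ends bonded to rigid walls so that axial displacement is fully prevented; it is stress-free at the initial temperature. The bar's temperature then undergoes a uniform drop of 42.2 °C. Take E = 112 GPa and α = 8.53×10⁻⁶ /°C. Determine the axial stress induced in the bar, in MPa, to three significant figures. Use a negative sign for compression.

Free thermal expansion αLΔT = 8.53e-6 · 4740 · -42.2 = -1.706 mm.
The walls impose strain ε = −(-1.706)/4740 = 3.5997e-04; σ = Eε = 112000 · 3.5997e-04 = 40.32 MPa.

40.3 MPa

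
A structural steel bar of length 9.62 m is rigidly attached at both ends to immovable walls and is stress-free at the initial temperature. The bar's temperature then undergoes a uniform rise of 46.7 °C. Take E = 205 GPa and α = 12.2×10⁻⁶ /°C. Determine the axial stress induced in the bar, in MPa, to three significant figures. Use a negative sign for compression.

-117 MPa

Free thermal expansion αLΔT = 12.2e-6 · 9620 · 46.7 = 5.481 mm.
The walls impose strain ε = −(5.481)/9620 = -5.6974e-04; σ = Eε = 205000 · -5.6974e-04 = -116.8 MPa.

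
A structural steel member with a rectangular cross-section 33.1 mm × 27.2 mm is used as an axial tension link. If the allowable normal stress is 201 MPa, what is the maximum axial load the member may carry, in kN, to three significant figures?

A = 900.3 mm².
P_max = σ_allow · A = 201 · 900.3 = 181000 N = 181 kN.

181 kN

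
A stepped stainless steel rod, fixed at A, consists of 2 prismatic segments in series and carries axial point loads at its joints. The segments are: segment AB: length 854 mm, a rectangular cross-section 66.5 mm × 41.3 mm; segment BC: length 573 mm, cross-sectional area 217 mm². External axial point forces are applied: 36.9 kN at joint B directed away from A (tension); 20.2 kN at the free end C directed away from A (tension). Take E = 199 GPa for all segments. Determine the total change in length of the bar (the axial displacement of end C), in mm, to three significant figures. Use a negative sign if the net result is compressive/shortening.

0.357 mm

Internal axial forces (sectioning from the free end, tension +): N_BC = 20.2 kN, N_AB = 57.1 kN.
A_AB = 2746 mm².
δ_AB = 57100·854/(2746·199000) = 0.08922 mm
δ_BC = 20200·573/(217·199000) = 0.268 mm
δ = Σδ_i = 0.3573 mm.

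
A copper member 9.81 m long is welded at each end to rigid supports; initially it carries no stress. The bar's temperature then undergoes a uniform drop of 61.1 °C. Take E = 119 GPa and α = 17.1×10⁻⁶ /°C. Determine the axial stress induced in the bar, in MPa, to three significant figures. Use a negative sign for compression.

124 MPa

Free thermal expansion αLΔT = 17.1e-6 · 9810 · -61.1 = -10.25 mm.
The walls impose strain ε = −(-10.25)/9810 = 1.0448e-03; σ = Eε = 119000 · 1.0448e-03 = 124.3 MPa.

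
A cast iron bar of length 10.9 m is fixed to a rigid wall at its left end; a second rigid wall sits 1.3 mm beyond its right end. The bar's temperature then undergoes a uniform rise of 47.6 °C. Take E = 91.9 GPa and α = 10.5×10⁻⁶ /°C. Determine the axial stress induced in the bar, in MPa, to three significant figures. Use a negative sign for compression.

-35.0 MPa

Free thermal expansion αLΔT = 10.5e-6 · 10900 · 47.6 = 5.448 mm.
The walls engage after the gap closes; constrained expansion = 5.448 − 1.3 = 4.148 mm.
The walls impose strain ε = −(4.148)/10900 = -3.8053e-04; σ = Eε = 91900 · -3.8053e-04 = -34.97 MPa.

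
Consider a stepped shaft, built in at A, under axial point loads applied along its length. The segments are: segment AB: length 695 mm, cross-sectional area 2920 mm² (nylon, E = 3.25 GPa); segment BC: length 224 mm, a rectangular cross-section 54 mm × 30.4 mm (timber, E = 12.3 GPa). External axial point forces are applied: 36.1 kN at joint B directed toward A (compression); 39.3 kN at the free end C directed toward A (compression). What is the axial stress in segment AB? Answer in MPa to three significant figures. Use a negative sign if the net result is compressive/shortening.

Internal axial forces (sectioning from the free end, tension +): N_BC = -39.3 kN, N_AB = -75.4 kN.
σ_AB = N_AB/A_AB = -75400/2920 = -25.82 MPa.

-25.8 MPa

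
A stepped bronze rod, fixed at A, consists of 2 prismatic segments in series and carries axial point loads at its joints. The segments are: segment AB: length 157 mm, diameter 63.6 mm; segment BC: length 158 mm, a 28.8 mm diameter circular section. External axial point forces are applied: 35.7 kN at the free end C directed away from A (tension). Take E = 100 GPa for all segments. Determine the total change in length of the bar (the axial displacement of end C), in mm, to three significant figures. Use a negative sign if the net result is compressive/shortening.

Internal axial forces (sectioning from the free end, tension +): N_BC = 35.7 kN, N_AB = 35.7 kN.
A_AB = 3177 mm².
A_BC = 651.4 mm².
δ_AB = 35700·157/(3177·100000) = 0.01764 mm
δ_BC = 35700·158/(651.4·100000) = 0.08659 mm
δ = Σδ_i = 0.1042 mm.

0.104 mm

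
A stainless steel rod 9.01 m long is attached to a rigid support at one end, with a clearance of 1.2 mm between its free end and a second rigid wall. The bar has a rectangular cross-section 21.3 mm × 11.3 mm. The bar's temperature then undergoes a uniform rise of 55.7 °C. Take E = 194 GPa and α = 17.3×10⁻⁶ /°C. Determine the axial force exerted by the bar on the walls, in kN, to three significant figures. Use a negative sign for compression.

Free thermal expansion αLΔT = 17.3e-6 · 9010 · 55.7 = 8.682 mm.
The walls engage after the gap closes; constrained expansion = 8.682 − 1.2 = 7.482 mm.
The walls impose strain ε = −(7.482)/9010 = -8.3042e-04; σ = Eε = 194000 · -8.3042e-04 = -161.1 MPa.
Wall reaction R = σ·A = -161.1·240.7 = -38780 N = -38.78 kN.

-38.8 kN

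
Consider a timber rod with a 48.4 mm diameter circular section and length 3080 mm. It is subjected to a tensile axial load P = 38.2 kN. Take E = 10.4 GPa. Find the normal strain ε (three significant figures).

0.00200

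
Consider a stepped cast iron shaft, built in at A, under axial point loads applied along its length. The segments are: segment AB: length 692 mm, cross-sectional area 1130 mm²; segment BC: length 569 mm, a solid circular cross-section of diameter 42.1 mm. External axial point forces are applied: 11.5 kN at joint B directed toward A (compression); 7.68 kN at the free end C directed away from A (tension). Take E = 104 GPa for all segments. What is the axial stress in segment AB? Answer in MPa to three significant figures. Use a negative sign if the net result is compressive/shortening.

-3.38 MPa

Internal axial forces (sectioning from the free end, tension +): N_BC = 7.68 kN, N_AB = -3.82 kN.
σ_AB = N_AB/A_AB = -3820/1130 = -3.381 MPa.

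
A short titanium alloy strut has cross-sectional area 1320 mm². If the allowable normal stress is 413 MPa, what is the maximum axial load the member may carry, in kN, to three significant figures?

545 kN

P_max = σ_allow · A = 413 · 1320 = 545200 N = 545.2 kN.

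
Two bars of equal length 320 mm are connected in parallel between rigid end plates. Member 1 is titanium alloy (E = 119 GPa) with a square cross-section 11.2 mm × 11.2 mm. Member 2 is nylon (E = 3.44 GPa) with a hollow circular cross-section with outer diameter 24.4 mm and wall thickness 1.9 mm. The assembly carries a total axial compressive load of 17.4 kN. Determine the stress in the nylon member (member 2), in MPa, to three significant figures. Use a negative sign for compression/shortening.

A_1 = 125.4 mm².
A_2 = 134.3 mm².
Equal strain + equilibrium ⇒ each member carries load in proportion to AE: A₁E₁ = 14930000 N, A₂E₂ = 462000 N, ΣAE = 15390000 N.
σ₂ = P·E₂/ΣAE = -17400·3440/15390000 = -3.889 MPa.

-3.89 MPa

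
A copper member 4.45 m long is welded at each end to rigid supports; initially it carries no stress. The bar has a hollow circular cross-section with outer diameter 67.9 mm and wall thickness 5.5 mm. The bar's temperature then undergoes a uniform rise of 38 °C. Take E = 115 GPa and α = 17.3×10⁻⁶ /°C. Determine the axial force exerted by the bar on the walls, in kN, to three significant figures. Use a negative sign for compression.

-81.5 kN

Free thermal expansion αLΔT = 17.3e-6 · 4450 · 38 = 2.925 mm.
The walls impose strain ε = −(2.925)/4450 = -6.5740e-04; σ = Eε = 115000 · -6.5740e-04 = -75.6 MPa.
Wall reaction R = σ·A = -75.6·1078 = -81510 N = -81.51 kN.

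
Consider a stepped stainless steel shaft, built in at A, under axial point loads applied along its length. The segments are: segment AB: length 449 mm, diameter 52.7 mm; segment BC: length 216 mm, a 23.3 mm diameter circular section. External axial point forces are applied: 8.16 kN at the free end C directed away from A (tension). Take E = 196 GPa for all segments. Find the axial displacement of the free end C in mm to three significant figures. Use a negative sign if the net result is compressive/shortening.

Internal axial forces (sectioning from the free end, tension +): N_BC = 8.16 kN, N_AB = 8.16 kN.
A_AB = 2181 mm².
A_BC = 426.4 mm².
δ_AB = 8160·449/(2181·196000) = 0.00857 mm
δ_BC = 8160·216/(426.4·196000) = 0.02109 mm
δ = Σδ_i = 0.02966 mm.

0.0297 mm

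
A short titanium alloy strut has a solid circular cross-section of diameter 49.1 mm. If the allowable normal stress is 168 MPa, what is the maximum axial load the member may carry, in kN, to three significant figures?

318 kN

A = 1893 mm².
P_max = σ_allow · A = 168 · 1893 = 318100 N = 318.1 kN.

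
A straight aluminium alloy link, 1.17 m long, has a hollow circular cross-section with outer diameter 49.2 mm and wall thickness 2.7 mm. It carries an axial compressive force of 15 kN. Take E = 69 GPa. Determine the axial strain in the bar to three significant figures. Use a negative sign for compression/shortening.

-5.51e-04

A = 394.4 mm².
σ = N/A = -38.03 MPa; ε = σ/E = -38.03/69000 = -5.512e-04.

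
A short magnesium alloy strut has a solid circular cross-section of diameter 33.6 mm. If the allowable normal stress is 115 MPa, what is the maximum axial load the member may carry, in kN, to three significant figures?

102 kN

A = 886.7 mm².
P_max = σ_allow · A = 115 · 886.7 = 102000 N = 102 kN.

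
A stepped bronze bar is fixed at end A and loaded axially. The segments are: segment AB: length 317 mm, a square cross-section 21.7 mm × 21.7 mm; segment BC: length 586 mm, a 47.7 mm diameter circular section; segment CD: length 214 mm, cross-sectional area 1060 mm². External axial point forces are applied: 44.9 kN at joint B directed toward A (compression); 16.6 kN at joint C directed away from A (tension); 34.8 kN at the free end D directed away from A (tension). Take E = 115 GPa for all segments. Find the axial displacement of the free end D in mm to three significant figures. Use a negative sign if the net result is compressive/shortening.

0.246 mm

Internal axial forces (sectioning from the free end, tension +): N_CD = 34.8 kN, N_BC = 51.4 kN, N_AB = 6.5 kN.
A_AB = 470.9 mm².
A_BC = 1787 mm².
δ_AB = 6500·317/(470.9·115000) = 0.03805 mm
δ_BC = 51400·586/(1787·115000) = 0.1466 mm
δ_CD = 34800·214/(1060·115000) = 0.06109 mm
δ = Σδ_i = 0.2457 mm.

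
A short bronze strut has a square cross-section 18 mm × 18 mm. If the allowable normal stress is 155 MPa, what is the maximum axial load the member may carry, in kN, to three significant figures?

A = 324 mm².
P_max = σ_allow · A = 155 · 324 = 50220 N = 50.22 kN.

50.2 kN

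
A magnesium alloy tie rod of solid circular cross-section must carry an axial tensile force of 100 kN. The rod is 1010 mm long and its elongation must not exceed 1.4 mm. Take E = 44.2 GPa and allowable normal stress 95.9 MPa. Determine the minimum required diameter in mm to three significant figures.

Required area A ≥ P/σ_allow = 100000/95.9 = 1043 mm².
For a solid circular section, d ≥ √(4A/π) = 36.44 mm.
Elongation limit: A ≥ PL/(Eδ_allow) = 100000·1010/(44200·1.4) = 1632 mm² ⇒ d ≥ 45.59 mm.
The elongation limit governs.

45.6 mm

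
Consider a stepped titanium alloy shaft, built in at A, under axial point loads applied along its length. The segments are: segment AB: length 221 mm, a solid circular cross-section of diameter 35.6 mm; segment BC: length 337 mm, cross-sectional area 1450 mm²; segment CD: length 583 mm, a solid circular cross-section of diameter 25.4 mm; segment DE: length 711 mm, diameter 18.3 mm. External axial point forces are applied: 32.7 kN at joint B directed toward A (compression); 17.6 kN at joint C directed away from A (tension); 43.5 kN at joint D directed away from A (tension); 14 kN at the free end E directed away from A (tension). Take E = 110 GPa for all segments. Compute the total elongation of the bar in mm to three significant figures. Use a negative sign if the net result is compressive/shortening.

1.19 mm

Internal axial forces (sectioning from the free end, tension +): N_DE = 14 kN, N_CD = 57.5 kN, N_BC = 75.1 kN, N_AB = 42.4 kN.
A_AB = 995.4 mm².
A_CD = 506.7 mm².
A_DE = 263 mm².
δ_AB = 42400·221/(995.4·110000) = 0.08558 mm
δ_BC = 75100·337/(1450·110000) = 0.1587 mm
δ_CD = 57500·583/(506.7·110000) = 0.6014 mm
δ_DE = 14000·711/(263·110000) = 0.344 mm
δ = Σδ_i = 1.19 mm.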